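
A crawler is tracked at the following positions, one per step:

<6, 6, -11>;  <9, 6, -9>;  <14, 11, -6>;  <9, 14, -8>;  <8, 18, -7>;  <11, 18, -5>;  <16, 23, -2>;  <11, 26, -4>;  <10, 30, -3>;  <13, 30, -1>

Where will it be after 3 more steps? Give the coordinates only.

<12, 42, 1>

Differencing gives <+3, +0, +2>, <+5, +5, +3>, <-5, +3, -2>, <-1, +4, +1>, <+3, +0, +2>, <+5, +5, +3>, <-5, +3, -2>, <-1, +4, +1>, <+3, +0, +2>. This is the pattern <+3, +0, +2>, <+5, +5, +3>, <-5, +3, -2>, <-1, +4, +1> repeated.
step 10: apply <+5, +5, +3> → <18, 35, 2>
step 11: apply <-5, +3, -2> → <13, 38, 0>
step 12: apply <-1, +4, +1> → <12, 42, 1>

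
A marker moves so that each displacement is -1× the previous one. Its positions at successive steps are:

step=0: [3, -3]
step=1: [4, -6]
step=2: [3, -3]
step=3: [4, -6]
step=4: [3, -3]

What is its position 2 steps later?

Step-to-step displacements: [+1, -3], [-1, +3], [+1, -3], [-1, +3]; each is -1× the previous.
step 5: [3, -3] + [+1, -3] → [4, -6]
step 6: [4, -6] + [-1, +3] → [3, -3]

[3, -3]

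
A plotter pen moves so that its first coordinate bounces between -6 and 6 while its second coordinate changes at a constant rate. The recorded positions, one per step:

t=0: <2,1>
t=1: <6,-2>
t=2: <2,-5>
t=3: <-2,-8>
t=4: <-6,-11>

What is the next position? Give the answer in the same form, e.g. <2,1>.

The first coordinate reflects between -6 and 6, moving 4 per step.
  step 5: -6 → -2
The second coordinate changes by -3 each step: at step 5 it is -14.

<-2,-14>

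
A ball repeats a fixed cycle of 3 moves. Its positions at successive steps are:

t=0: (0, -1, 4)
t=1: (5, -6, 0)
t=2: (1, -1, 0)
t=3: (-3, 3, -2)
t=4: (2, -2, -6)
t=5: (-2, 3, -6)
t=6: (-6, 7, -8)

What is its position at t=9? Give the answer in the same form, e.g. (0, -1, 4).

(-9, 11, -14)

Differencing gives (+5, -5, -4), (-4, +5, +0), (-4, +4, -2), (+5, -5, -4), (-4, +5, +0), (-4, +4, -2). This is the pattern (+5, -5, -4), (-4, +5, +0), (-4, +4, -2) repeated.
step 7: apply (+5, -5, -4) → (-1, 2, -12)
step 8: apply (-4, +5, +0) → (-5, 7, -12)
step 9: apply (-4, +4, -2) → (-9, 11, -14)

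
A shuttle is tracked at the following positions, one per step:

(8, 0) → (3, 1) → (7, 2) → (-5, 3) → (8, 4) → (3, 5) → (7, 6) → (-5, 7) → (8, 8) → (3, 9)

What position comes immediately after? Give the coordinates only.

(7, 10)

The first coordinate repeats the cycle [8, 3, 7, -5] with period 4; step 10 mod 4 = 2, giving 7.
The second coordinate changes by +1 each step, so at step 10 it is 0 + 10·(1) = 10.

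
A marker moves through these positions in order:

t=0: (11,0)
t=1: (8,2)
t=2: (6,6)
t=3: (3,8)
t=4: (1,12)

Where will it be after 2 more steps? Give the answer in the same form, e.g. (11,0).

(-4,18)

Differencing gives (-3,+2), (-2,+4), (-3,+2), (-2,+4). This is the pattern (-3,+2), (-2,+4) repeated.
step 5: apply (-3,+2) → (-2,14)
step 6: apply (-2,+4) → (-4,18)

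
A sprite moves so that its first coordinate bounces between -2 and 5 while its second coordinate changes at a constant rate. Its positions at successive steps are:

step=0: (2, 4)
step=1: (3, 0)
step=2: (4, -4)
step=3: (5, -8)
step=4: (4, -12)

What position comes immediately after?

(3, -16)

The first coordinate reflects between -2 and 5, moving 1 per step.
  step 5: 4 → 3
The second coordinate changes by -4 each step: at step 5 it is -16.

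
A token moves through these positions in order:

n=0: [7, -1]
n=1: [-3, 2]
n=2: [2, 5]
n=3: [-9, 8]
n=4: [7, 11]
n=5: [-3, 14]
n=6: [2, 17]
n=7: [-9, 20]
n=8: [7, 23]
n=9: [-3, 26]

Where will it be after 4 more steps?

The first coordinate repeats the cycle [7, -3, 2, -9] with period 4; step 13 mod 4 = 1, giving -3.
The second coordinate changes by +3 each step, so at step 13 it is -1 + 13·(3) = 38.

[-3, 38]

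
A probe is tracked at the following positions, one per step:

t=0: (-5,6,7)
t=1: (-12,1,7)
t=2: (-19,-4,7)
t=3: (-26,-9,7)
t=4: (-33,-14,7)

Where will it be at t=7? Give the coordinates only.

The position changes by (-7,-5,+0) every step.
step 5: (-33,-14,7) + (-7,-5,+0) → (-40,-19,7)
step 6: (-40,-19,7) + (-7,-5,+0) → (-47,-24,7)
step 7: (-47,-24,7) + (-7,-5,+0) → (-54,-29,7)

(-54,-29,7)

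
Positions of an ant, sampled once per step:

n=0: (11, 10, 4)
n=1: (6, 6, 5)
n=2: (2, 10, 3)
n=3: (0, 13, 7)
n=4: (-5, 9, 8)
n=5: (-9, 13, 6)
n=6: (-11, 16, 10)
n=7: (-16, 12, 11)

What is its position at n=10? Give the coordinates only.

(-27, 15, 14)

Step-to-step displacements: (-5, -4, +1), (-4, +4, -2), (-2, +3, +4), (-5, -4, +1), (-4, +4, -2), (-2, +3, +4), (-5, -4, +1) — a repeating cycle of length 3.
step 8: apply (-4, +4, -2) → (-20, 16, 9)
step 9: apply (-2, +3, +4) → (-22, 19, 13)
step 10: apply (-5, -4, +1) → (-27, 15, 14)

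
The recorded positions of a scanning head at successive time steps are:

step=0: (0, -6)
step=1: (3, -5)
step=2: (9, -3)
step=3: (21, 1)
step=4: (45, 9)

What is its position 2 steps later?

(189, 57)

Step-to-step displacements: (+3, +1), (+6, +2), (+12, +4), (+24, +8); each is 2× the previous.
step 5: (45, 9) + (+48, +16) → (93, 25)
step 6: (93, 25) + (+96, +32) → (189, 57)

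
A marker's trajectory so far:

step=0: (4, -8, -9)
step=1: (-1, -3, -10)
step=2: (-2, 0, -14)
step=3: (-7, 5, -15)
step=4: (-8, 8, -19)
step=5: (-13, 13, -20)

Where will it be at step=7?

(-19, 21, -25)

Step-to-step displacements: (-5, +5, -1), (-1, +3, -4), (-5, +5, -1), (-1, +3, -4), (-5, +5, -1) — a repeating cycle of length 2.
step 6: apply (-1, +3, -4) → (-14, 16, -24)
step 7: apply (-5, +5, -1) → (-19, 21, -25)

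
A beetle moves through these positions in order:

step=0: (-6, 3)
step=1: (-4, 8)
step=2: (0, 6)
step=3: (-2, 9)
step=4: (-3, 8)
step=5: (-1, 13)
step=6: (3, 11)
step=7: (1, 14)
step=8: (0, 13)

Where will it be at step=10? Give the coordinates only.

(6, 16)

Differencing gives (+2, +5), (+4, -2), (-2, +3), (-1, -1), (+2, +5), (+4, -2), (-2, +3), (-1, -1). This is the pattern (+2, +5), (+4, -2), (-2, +3), (-1, -1) repeated.
step 9: apply (+2, +5) → (2, 18)
step 10: apply (+4, -2) → (6, 16)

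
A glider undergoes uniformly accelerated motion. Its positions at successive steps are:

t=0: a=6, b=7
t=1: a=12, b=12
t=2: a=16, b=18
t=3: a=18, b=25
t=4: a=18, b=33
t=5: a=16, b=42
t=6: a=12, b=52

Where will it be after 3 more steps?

a=-12, b=88

Taking differences between consecutive positions: (+6, +5), (+4, +6), (+2, +7), (+0, +8), (-2, +9), (-4, +10). These grow by (-2, +1) each step.
step 7: a=12, b=52 + (-6, +11) → a=6, b=63
step 8: a=6, b=63 + (-8, +12) → a=-2, b=75
step 9: a=-2, b=75 + (-10, +13) → a=-12, b=88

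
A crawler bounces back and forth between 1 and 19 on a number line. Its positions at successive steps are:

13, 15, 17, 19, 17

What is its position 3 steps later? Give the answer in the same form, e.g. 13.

The value travels 2 per step and bounces off the walls at 1 and 19.
  step 5: 17 → 15
  step 6: 15 → 13
  step 7: 13 → 11

11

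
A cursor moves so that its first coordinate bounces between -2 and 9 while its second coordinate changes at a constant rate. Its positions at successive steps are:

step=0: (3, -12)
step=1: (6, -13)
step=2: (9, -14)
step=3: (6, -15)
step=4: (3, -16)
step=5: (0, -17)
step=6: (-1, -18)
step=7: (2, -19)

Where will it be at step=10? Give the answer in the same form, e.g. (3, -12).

(7, -22)

The first coordinate travels 3 per step and bounces off the walls at -2 and 9.
  step 8: 2 → 5
  step 9: 5 → 8
  step 10: 8 → 7
The second coordinate changes by -1 each step: at step 10 it is -22.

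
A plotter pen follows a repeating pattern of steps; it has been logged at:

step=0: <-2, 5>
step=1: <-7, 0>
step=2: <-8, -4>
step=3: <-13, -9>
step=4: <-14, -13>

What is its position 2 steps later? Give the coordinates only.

The moves between consecutive positions are <-5, -5>, <-1, -4>, <-5, -5>, <-1, -4>; they repeat the 2-cycle [<-5, -5>, <-1, -4>].
step 5: apply <-5, -5> → <-19, -18>
step 6: apply <-1, -4> → <-20, -22>

<-20, -22>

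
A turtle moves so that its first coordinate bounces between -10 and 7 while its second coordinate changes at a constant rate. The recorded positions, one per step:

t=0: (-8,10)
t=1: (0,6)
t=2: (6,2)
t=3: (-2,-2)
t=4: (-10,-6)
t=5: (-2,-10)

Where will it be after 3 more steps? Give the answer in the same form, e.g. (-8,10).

The first coordinate reflects between -10 and 7, moving 8 per step.
  step 6: -2 → 6
  step 7: 6 → 0
  step 8: 0 → -8
The second coordinate changes by -4 each step: at step 8 it is -22.

(-8,-22)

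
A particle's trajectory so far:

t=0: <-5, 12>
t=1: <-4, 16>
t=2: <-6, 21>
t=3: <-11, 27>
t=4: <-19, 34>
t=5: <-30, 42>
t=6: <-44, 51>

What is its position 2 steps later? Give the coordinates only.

<-81, 72>

Taking differences between consecutive positions: <+1, +4>, <-2, +5>, <-5, +6>, <-8, +7>, <-11, +8>, <-14, +9>. These grow by <-3, +1> each step.
step 7: <-44, 51> + <-17, +10> → <-61, 61>
step 8: <-61, 61> + <-20, +11> → <-81, 72>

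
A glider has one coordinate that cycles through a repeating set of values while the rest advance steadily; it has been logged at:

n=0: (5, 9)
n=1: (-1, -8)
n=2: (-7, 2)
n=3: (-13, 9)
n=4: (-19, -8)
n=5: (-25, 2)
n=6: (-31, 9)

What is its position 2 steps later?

(-43, 2)

First: linear, -6 per step → -43 at step 8.
Second: cycles through 9, -8, 2 every 3 steps. Step 8 lands at position 2 of the cycle → 2.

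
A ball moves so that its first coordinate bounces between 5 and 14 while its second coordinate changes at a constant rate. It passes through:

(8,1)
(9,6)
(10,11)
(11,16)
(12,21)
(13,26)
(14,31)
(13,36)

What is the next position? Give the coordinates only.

The first coordinate travels 1 per step and bounces off the walls at 5 and 14.
  step 8: 13 → 12
The second coordinate changes by +5 each step: at step 8 it is 41.

(12,41)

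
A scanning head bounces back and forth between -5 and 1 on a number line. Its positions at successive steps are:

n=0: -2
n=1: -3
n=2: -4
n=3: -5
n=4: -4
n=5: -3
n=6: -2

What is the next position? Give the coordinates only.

-1

The value travels 1 per step and bounces off the walls at -5 and 1.
  step 7: -2 → -1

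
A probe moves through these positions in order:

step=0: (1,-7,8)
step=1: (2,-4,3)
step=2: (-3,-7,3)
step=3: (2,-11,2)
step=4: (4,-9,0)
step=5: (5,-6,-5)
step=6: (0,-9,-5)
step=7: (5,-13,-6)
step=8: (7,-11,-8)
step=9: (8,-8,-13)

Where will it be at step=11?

Differencing gives (+1,+3,-5), (-5,-3,+0), (+5,-4,-1), (+2,+2,-2), (+1,+3,-5), (-5,-3,+0), (+5,-4,-1), (+2,+2,-2), (+1,+3,-5). This is the pattern (+1,+3,-5), (-5,-3,+0), (+5,-4,-1), (+2,+2,-2) repeated.
step 10: apply (-5,-3,+0) → (3,-11,-13)
step 11: apply (+5,-4,-1) → (8,-15,-14)

(8,-15,-14)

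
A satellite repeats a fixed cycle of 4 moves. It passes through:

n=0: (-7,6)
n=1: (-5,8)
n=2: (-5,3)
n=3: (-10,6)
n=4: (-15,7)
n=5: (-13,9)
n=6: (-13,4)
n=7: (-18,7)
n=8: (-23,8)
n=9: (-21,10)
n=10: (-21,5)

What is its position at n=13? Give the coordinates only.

(-29,11)

The moves between consecutive positions are (+2,+2), (+0,-5), (-5,+3), (-5,+1), (+2,+2), (+0,-5), (-5,+3), (-5,+1), (+2,+2), (+0,-5); they repeat the 4-cycle [(+2,+2), (+0,-5), (-5,+3), (-5,+1)].
step 11: apply (-5,+3) → (-26,8)
step 12: apply (-5,+1) → (-31,9)
step 13: apply (+2,+2) → (-29,11)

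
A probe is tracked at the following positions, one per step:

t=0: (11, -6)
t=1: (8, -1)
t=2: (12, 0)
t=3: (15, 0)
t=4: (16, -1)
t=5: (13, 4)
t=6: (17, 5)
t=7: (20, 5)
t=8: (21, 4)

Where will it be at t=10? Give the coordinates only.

The moves between consecutive positions are (-3, +5), (+4, +1), (+3, +0), (+1, -1), (-3, +5), (+4, +1), (+3, +0), (+1, -1); they repeat the 4-cycle [(-3, +5), (+4, +1), (+3, +0), (+1, -1)].
step 9: apply (-3, +5) → (18, 9)
step 10: apply (+4, +1) → (22, 10)

(22, 10)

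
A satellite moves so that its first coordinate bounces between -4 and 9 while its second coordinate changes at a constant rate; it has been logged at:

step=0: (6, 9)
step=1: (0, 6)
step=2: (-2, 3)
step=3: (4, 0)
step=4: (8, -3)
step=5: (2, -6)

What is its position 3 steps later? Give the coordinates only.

(8, -15)

The first coordinate travels 6 per step and bounces off the walls at -4 and 9.
  step 6: 2 → -4
  step 7: -4 → 2
  step 8: 2 → 8
The second coordinate changes by -3 each step: at step 8 it is -15.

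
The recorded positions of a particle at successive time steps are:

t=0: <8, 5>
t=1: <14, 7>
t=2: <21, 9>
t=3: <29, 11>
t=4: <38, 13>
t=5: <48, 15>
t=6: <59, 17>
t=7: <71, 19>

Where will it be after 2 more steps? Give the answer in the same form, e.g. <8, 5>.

Successive displacements: <+6, +2>, <+7, +2>, <+8, +2>, <+9, +2>, <+10, +2>, <+11, +2>, <+12, +2> — each changes by <+1, +0>.
step 8: <71, 19> + <+13, +2> → <84, 21>
step 9: <84, 21> + <+14, +2> → <98, 23>

<98, 23>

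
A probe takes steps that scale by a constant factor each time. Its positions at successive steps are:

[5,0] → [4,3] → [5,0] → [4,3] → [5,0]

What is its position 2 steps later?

[5,0]

Consecutive displacements [-1,+3], [+1,-3], [-1,+3], [+1,-3] scale by a factor of -1 each step.
step 5: [5,0] + [-1,+3] → [4,3]
step 6: [4,3] + [+1,-3] → [5,0]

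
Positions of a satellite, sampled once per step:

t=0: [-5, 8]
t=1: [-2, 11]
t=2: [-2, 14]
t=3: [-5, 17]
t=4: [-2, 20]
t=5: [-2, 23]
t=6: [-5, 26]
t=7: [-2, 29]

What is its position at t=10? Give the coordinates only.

The first coordinate repeats the cycle [-5, -2, -2] with period 3; step 10 mod 3 = 1, giving -2.
The second coordinate changes by +3 each step, so at step 10 it is 8 + 10·(3) = 38.

[-2, 38]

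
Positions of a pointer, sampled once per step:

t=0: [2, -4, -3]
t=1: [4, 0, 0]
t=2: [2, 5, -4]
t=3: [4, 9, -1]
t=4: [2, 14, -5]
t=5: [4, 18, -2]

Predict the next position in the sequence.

[2, 23, -6]

Differencing gives [+2, +4, +3], [-2, +5, -4], [+2, +4, +3], [-2, +5, -4], [+2, +4, +3]. This is the pattern [+2, +4, +3], [-2, +5, -4] repeated.
step 6: apply [-2, +5, -4] → [2, 23, -6]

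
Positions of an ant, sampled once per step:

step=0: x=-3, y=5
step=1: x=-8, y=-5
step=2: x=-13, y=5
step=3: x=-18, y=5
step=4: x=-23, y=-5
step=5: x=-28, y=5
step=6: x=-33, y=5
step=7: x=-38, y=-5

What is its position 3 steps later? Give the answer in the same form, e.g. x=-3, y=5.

x=-53, y=-5

X: linear, -5 per step → -53 at step 10.
Y: cycles through 5, -5, 5 every 3 steps. Step 10 lands at position 1 of the cycle → -5.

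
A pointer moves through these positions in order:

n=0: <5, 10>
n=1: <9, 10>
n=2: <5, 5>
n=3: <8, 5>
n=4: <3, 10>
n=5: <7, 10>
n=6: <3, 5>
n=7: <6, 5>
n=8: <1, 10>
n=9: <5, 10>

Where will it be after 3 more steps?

The moves between consecutive positions are <+4, +0>, <-4, -5>, <+3, +0>, <-5, +5>, <+4, +0>, <-4, -5>, <+3, +0>, <-5, +5>, <+4, +0>; they repeat the 4-cycle [<+4, +0>, <-4, -5>, <+3, +0>, <-5, +5>].
step 10: apply <-4, -5> → <1, 5>
step 11: apply <+3, +0> → <4, 5>
step 12: apply <-5, +5> → <-1, 10>

<-1, 10>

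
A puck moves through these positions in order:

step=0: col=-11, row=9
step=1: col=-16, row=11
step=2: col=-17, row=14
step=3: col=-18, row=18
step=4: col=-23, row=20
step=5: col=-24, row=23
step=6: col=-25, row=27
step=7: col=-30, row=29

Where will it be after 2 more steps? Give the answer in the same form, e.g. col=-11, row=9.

col=-32, row=36

The moves between consecutive positions are (-5, +2), (-1, +3), (-1, +4), (-5, +2), (-1, +3), (-1, +4), (-5, +2); they repeat the 3-cycle [(-5, +2), (-1, +3), (-1, +4)].
step 8: apply (-1, +3) → col=-31, row=32
step 9: apply (-1, +4) → col=-32, row=36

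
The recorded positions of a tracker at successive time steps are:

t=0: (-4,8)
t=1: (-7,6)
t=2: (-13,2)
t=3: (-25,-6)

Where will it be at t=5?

Consecutive displacements (-3,-2), (-6,-4), (-12,-8) scale by a factor of 2 each step.
step 4: (-25,-6) + (-24,-16) → (-49,-22)
step 5: (-49,-22) + (-48,-32) → (-97,-54)

(-97,-54)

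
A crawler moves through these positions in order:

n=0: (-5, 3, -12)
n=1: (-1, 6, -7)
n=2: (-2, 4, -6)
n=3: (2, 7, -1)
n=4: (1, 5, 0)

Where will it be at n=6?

(4, 6, 6)

Step-to-step displacements: (+4, +3, +5), (-1, -2, +1), (+4, +3, +5), (-1, -2, +1) — a repeating cycle of length 2.
step 5: apply (+4, +3, +5) → (5, 8, 5)
step 6: apply (-1, -2, +1) → (4, 6, 6)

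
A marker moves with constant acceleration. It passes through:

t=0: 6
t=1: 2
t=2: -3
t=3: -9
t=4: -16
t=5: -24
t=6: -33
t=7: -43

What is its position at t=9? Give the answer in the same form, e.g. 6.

First differences are -4, -5, -6, -7, -8, -9, -10; their common second difference is -1 (constant acceleration).
step 8: -43 − 11 → -54
step 9: -54 − 12 → -66

-66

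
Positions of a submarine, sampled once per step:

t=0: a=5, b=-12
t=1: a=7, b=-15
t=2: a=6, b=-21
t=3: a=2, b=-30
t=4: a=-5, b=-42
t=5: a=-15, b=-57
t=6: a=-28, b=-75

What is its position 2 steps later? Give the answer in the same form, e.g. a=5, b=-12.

a=-63, b=-120

Taking differences between consecutive positions: (+2, -3), (-1, -6), (-4, -9), (-7, -12), (-10, -15), (-13, -18). These grow by (-3, -3) each step.
step 7: a=-28, b=-75 + (-16, -21) → a=-44, b=-96
step 8: a=-44, b=-96 + (-19, -24) → a=-63, b=-120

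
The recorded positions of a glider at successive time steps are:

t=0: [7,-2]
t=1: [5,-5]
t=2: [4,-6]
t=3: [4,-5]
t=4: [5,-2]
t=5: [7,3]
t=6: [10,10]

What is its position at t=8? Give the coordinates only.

[19,30]

Successive displacements: [-2,-3], [-1,-1], [+0,+1], [+1,+3], [+2,+5], [+3,+7] — each changes by [+1,+2].
step 7: [10,10] + [+4,+9] → [14,19]
step 8: [14,19] + [+5,+11] → [19,30]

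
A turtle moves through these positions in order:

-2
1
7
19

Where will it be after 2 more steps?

91

Consecutive displacements +3, +6, +12 scale by a factor of 2 each step.
step 4: 19 + 24 → 43
step 5: 43 + 48 → 91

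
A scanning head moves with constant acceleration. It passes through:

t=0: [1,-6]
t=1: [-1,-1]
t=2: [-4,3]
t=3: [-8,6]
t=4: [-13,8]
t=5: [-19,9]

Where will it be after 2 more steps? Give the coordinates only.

[-34,8]

First differences are [-2,+5], [-3,+4], [-4,+3], [-5,+2], [-6,+1]; their common second difference is [-1,-1] (constant acceleration).
step 6: [-19,9] + [-7,+0] → [-26,9]
step 7: [-26,9] + [-8,-1] → [-34,8]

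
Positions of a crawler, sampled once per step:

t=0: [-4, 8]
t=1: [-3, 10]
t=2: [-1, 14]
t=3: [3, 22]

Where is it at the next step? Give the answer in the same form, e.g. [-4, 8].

Step-to-step displacements: [+1, +2], [+2, +4], [+4, +8]; each is 2× the previous.
step 4: [3, 22] + [+8, +16] → [11, 38]

[11, 38]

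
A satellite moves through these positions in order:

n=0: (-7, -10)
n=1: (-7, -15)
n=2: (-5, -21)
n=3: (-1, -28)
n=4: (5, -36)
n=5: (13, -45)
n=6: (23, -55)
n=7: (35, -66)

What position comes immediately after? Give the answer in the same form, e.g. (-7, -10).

Taking differences between consecutive positions: (+0, -5), (+2, -6), (+4, -7), (+6, -8), (+8, -9), (+10, -10), (+12, -11). These grow by (+2, -1) each step.
step 8: (35, -66) + (+14, -12) → (49, -78)

(49, -78)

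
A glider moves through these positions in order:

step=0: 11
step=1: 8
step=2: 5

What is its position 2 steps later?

-1

The position changes by -3 every step.
step 3: 5 − 3 → 2
step 4: 2 − 3 → -1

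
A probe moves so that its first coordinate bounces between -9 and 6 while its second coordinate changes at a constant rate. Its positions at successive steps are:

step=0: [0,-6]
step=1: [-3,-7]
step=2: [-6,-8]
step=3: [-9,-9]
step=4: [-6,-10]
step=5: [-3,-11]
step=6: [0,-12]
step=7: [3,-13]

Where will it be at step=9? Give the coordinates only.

The first coordinate reflects between -9 and 6, moving 3 per step.
  step 8: 3 → 6
  step 9: 6 → 3
The second coordinate changes by -1 each step: at step 9 it is -15.

[3,-15]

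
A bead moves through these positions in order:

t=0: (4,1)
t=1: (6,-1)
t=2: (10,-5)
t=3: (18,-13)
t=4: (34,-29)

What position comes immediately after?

(66,-61)

The jumps are (+2,-2), (+4,-4), (+8,-8), (+16,-16) — a geometric progression with ratio 2.
step 5: (34,-29) + (+32,-32) → (66,-61)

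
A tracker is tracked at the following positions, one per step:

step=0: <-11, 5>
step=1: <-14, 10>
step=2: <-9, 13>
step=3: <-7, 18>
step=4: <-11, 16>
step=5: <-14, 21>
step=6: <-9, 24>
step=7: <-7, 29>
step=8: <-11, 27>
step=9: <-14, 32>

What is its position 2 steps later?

<-7, 40>

Step-to-step displacements: <-3, +5>, <+5, +3>, <+2, +5>, <-4, -2>, <-3, +5>, <+5, +3>, <+2, +5>, <-4, -2>, <-3, +5> — a repeating cycle of length 4.
step 10: apply <+5, +3> → <-9, 35>
step 11: apply <+2, +5> → <-7, 40>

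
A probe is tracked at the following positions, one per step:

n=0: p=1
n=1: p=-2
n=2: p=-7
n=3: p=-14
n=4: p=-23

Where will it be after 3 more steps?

p=-62

First differences are -3, -5, -7, -9; their common second difference is -2 (constant acceleration).
step 5: -23 − 11 → p=-34
step 6: -34 − 13 → p=-47
step 7: -47 − 15 → p=-62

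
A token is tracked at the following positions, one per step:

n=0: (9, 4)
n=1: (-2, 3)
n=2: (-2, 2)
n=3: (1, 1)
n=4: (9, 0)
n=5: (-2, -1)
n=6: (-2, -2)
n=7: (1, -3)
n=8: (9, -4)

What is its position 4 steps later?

The first coordinate repeats the cycle [9, -2, -2, 1] with period 4; step 12 mod 4 = 0, giving 9.
The second coordinate changes by -1 each step, so at step 12 it is 4 + 12·(-1) = -8.

(9, -8)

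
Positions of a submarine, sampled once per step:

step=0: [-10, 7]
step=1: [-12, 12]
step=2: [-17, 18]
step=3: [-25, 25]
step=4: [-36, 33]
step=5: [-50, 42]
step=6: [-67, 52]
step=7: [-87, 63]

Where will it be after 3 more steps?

First differences are [-2, +5], [-5, +6], [-8, +7], [-11, +8], [-14, +9], [-17, +10], [-20, +11]; their common second difference is [-3, +1] (constant acceleration).
step 8: [-87, 63] + [-23, +12] → [-110, 75]
step 9: [-110, 75] + [-26, +13] → [-136, 88]
step 10: [-136, 88] + [-29, +14] → [-165, 102]

[-165, 102]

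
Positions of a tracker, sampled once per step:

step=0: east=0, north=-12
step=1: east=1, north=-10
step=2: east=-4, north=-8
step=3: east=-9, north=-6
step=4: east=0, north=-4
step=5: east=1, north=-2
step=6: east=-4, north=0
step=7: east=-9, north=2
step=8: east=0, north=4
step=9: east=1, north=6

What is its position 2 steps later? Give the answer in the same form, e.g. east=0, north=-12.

East: cycles through 0, 1, -4, -9 every 4 steps. Step 11 lands at position 3 of the cycle → -9.
North: linear, +2 per step → 10 at step 11.

east=-9, north=10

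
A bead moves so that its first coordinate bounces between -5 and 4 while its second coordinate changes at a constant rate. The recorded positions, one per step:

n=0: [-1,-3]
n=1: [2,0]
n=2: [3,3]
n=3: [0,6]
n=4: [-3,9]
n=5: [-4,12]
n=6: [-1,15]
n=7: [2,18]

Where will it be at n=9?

[0,24]

The first coordinate reflects between -5 and 4, moving 3 per step.
  step 8: 2 → 3
  step 9: 3 → 0
The second coordinate changes by +3 each step: at step 9 it is 24.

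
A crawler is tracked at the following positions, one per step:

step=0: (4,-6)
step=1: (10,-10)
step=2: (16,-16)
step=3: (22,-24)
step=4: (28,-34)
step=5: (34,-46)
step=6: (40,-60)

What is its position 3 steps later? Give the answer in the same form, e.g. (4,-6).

First differences are (+6,-4), (+6,-6), (+6,-8), (+6,-10), (+6,-12), (+6,-14); their common second difference is (+0,-2) (constant acceleration).
step 7: (40,-60) + (+6,-16) → (46,-76)
step 8: (46,-76) + (+6,-18) → (52,-94)
step 9: (52,-94) + (+6,-20) → (58,-114)

(58,-114)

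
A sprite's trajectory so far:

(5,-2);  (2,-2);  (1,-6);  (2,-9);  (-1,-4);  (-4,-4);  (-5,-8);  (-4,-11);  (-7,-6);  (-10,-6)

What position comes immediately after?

(-11,-10)

Differencing gives (-3,+0), (-1,-4), (+1,-3), (-3,+5), (-3,+0), (-1,-4), (+1,-3), (-3,+5), (-3,+0). This is the pattern (-3,+0), (-1,-4), (+1,-3), (-3,+5) repeated.
step 10: apply (-1,-4) → (-11,-10)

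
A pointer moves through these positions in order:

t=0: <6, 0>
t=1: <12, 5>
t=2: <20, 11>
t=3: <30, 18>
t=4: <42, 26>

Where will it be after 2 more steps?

Successive displacements: <+6, +5>, <+8, +6>, <+10, +7>, <+12, +8> — each changes by <+2, +1>.
step 5: <42, 26> + <+14, +9> → <56, 35>
step 6: <56, 35> + <+16, +10> → <72, 45>

<72, 45>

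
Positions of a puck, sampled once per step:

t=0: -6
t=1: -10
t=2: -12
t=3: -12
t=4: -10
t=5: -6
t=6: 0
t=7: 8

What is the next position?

18

First differences are -4, -2, +0, +2, +4, +6, +8; their common second difference is +2 (constant acceleration).
step 8: 8 + 10 → 18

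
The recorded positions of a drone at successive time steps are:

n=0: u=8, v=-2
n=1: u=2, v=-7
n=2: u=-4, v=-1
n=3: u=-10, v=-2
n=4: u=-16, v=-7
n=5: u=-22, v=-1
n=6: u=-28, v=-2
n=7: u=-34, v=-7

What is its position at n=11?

The u coordinate changes by -6 each step, so at step 11 it is 8 + 11·(-6) = -58.
The v coordinate repeats the cycle [-2, -7, -1] with period 3; step 11 mod 3 = 2, giving -1.

u=-58, v=-1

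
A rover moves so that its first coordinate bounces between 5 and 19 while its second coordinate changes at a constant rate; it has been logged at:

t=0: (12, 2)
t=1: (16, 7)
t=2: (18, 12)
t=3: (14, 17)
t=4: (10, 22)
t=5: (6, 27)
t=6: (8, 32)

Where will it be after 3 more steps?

(18, 47)

The first coordinate reflects between 5 and 19, moving 4 per step.
  step 7: 8 → 12
  step 8: 12 → 16
  step 9: 16 → 18
The second coordinate changes by +5 each step: at step 9 it is 47.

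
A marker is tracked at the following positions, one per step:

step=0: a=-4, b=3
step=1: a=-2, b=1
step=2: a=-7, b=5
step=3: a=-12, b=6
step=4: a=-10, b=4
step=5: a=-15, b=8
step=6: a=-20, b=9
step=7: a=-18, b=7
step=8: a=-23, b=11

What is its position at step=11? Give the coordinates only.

Step-to-step displacements: (+2, -2), (-5, +4), (-5, +1), (+2, -2), (-5, +4), (-5, +1), (+2, -2), (-5, +4) — a repeating cycle of length 3.
step 9: apply (-5, +1) → a=-28, b=12
step 10: apply (+2, -2) → a=-26, b=10
step 11: apply (-5, +4) → a=-31, b=14

a=-31, b=14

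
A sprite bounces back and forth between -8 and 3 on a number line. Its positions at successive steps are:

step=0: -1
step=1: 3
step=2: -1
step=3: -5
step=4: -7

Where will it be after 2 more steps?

The value reflects between -8 and 3, moving 4 per step.
  step 5: -7 → -3
  step 6: -3 → 1

1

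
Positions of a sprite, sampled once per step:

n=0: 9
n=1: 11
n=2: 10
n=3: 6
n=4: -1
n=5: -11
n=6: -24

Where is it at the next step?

Successive displacements: +2, -1, -4, -7, -10, -13 — each changes by -3.
step 7: -24 − 16 → -40

-40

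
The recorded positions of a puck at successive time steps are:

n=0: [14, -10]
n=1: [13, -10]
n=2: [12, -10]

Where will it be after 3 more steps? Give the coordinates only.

[9, -10]

Each step adds [-1, +0] to the position.
step 3: [12, -10] + [-1, +0] → [11, -10]
step 4: [11, -10] + [-1, +0] → [10, -10]
step 5: [10, -10] + [-1, +0] → [9, -10]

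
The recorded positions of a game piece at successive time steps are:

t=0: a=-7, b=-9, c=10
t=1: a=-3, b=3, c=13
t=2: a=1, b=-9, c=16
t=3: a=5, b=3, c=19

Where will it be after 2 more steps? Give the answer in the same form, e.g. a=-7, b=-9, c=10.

a=13, b=3, c=25

A: linear, +4 per step → 13 at step 5.
B: cycles through -9, 3 every 2 steps. Step 5 lands at position 1 of the cycle → 3.
C: linear, +3 per step → 25 at step 5.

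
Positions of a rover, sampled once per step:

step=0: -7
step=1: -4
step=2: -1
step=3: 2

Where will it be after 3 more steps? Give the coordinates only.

Constant displacement of +3 per step.
step 4: 2 + 3 → 5
step 5: 5 + 3 → 8
step 6: 8 + 3 → 11

11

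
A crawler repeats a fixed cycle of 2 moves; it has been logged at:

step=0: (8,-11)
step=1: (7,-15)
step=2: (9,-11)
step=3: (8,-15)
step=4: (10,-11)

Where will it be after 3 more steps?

(10,-15)

The moves between consecutive positions are (-1,-4), (+2,+4), (-1,-4), (+2,+4); they repeat the 2-cycle [(-1,-4), (+2,+4)].
step 5: apply (-1,-4) → (9,-15)
step 6: apply (+2,+4) → (11,-11)
step 7: apply (-1,-4) → (10,-15)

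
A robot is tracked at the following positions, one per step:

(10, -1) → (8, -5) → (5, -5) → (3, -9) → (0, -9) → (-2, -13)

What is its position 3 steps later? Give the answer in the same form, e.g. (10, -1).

(-10, -17)

Differencing gives (-2, -4), (-3, +0), (-2, -4), (-3, +0), (-2, -4). This is the pattern (-2, -4), (-3, +0) repeated.
step 6: apply (-3, +0) → (-5, -13)
step 7: apply (-2, -4) → (-7, -17)
step 8: apply (-3, +0) → (-10, -17)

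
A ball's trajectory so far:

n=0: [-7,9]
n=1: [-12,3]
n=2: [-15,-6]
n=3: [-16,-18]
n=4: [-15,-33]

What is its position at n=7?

First differences are [-5,-6], [-3,-9], [-1,-12], [+1,-15]; their common second difference is [+2,-3] (constant acceleration).
step 5: [-15,-33] + [+3,-18] → [-12,-51]
step 6: [-12,-51] + [+5,-21] → [-7,-72]
step 7: [-7,-72] + [+7,-24] → [0,-96]

[0,-96]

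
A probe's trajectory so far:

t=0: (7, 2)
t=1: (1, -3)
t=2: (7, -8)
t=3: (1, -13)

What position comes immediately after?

The first coordinate repeats the cycle [7, 1] with period 2; step 4 mod 2 = 0, giving 7.
The second coordinate changes by -5 each step, so at step 4 it is 2 + 4·(-5) = -18.

(7, -18)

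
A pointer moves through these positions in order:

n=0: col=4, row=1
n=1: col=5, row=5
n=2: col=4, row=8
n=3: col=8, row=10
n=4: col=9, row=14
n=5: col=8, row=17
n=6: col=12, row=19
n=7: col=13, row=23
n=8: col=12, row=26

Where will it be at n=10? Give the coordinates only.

col=17, row=32

Differencing gives (+1,+4), (-1,+3), (+4,+2), (+1,+4), (-1,+3), (+4,+2), (+1,+4), (-1,+3). This is the pattern (+1,+4), (-1,+3), (+4,+2) repeated.
step 9: apply (+4,+2) → col=16, row=28
step 10: apply (+1,+4) → col=17, row=32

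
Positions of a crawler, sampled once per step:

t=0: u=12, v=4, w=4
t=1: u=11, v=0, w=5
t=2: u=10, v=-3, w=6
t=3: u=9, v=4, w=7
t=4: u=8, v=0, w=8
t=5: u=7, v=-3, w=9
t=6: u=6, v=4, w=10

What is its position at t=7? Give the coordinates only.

The u coordinate changes by -1 each step, so at step 7 it is 12 + 7·(-1) = 5.
The v coordinate repeats the cycle [4, 0, -3] with period 3; step 7 mod 3 = 1, giving 0.
The w coordinate changes by +1 each step, so at step 7 it is 4 + 7·(1) = 11.

u=5, v=0, w=11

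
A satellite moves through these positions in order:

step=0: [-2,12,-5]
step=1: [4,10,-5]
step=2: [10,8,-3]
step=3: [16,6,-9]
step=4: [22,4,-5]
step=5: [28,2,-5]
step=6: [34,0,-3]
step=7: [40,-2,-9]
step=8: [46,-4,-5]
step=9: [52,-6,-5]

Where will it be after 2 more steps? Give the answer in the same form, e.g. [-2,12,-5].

First: linear, +6 per step → 64 at step 11.
Second: linear, -2 per step → -10 at step 11.
Third: cycles through -5, -5, -3, -9 every 4 steps. Step 11 lands at position 3 of the cycle → -9.

[64,-10,-9]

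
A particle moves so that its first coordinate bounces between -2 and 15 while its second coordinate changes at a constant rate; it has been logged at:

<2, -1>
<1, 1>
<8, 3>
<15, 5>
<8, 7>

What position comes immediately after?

The first coordinate reflects between -2 and 15, moving 7 per step.
  step 5: 8 → 1
The second coordinate changes by +2 each step: at step 5 it is 9.

<1, 9>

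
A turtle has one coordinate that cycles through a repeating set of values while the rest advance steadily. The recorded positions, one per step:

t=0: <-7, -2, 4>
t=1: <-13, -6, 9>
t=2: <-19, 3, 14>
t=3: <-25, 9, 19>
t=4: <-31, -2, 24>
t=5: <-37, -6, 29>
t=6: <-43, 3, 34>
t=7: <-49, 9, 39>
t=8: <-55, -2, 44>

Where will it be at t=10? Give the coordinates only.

<-67, 3, 54>

First: linear, -6 per step → -67 at step 10.
Second: cycles through -2, -6, 3, 9 every 4 steps. Step 10 lands at position 2 of the cycle → 3.
Third: linear, +5 per step → 54 at step 10.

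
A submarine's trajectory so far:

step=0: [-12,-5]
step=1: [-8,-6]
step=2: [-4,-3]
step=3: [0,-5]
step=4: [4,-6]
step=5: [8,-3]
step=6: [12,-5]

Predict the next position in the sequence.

[16,-6]

The first coordinate changes by +4 each step, so at step 7 it is -12 + 7·(4) = 16.
The second coordinate repeats the cycle [-5, -6, -3] with period 3; step 7 mod 3 = 1, giving -6.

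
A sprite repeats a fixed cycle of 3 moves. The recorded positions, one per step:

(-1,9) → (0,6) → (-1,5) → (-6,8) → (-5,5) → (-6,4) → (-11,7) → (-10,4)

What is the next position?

(-11,3)

The moves between consecutive positions are (+1,-3), (-1,-1), (-5,+3), (+1,-3), (-1,-1), (-5,+3), (+1,-3); they repeat the 3-cycle [(+1,-3), (-1,-1), (-5,+3)].
step 8: apply (-1,-1) → (-11,3)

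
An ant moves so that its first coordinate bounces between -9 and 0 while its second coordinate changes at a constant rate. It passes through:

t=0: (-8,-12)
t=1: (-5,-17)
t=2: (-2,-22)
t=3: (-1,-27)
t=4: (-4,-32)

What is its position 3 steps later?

The first coordinate travels 3 per step and bounces off the walls at -9 and 0.
  step 5: -4 → -7
  step 6: -7 → -8
  step 7: -8 → -5
The second coordinate changes by -5 each step: at step 7 it is -47.

(-5,-47)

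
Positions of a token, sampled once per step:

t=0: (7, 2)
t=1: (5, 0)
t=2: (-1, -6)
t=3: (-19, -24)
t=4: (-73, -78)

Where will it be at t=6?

(-721, -726)

Consecutive displacements (-2, -2), (-6, -6), (-18, -18), (-54, -54) scale by a factor of 3 each step.
step 5: (-73, -78) + (-162, -162) → (-235, -240)
step 6: (-235, -240) + (-486, -486) → (-721, -726)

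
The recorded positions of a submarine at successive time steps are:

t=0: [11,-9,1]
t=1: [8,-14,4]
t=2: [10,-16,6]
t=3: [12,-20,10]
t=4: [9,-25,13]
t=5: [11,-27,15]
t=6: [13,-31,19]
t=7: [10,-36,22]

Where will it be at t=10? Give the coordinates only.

[11,-47,31]

Differencing gives [-3,-5,+3], [+2,-2,+2], [+2,-4,+4], [-3,-5,+3], [+2,-2,+2], [+2,-4,+4], [-3,-5,+3]. This is the pattern [-3,-5,+3], [+2,-2,+2], [+2,-4,+4] repeated.
step 8: apply [+2,-2,+2] → [12,-38,24]
step 9: apply [+2,-4,+4] → [14,-42,28]
step 10: apply [-3,-5,+3] → [11,-47,31]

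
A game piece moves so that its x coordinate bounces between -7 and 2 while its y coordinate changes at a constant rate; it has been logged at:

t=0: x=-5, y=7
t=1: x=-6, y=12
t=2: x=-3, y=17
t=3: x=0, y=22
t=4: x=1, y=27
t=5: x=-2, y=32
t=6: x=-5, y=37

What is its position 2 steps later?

The x coordinate travels 3 per step and bounces off the walls at -7 and 2.
  step 7: -5 → -6
  step 8: -6 → -3
The y coordinate changes by +5 each step: at step 8 it is 47.

x=-3, y=47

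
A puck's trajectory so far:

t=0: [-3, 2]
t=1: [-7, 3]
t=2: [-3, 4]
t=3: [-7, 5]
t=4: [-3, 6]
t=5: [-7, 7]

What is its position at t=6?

[-3, 8]

First: cycles through -3, -7 every 2 steps. Step 6 lands at position 0 of the cycle → -3.
Second: linear, +1 per step → 8 at step 6.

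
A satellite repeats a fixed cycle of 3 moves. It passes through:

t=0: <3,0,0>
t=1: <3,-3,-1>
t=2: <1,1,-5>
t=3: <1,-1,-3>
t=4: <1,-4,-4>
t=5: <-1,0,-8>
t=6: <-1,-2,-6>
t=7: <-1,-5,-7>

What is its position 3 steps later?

Step-to-step displacements: <+0,-3,-1>, <-2,+4,-4>, <+0,-2,+2>, <+0,-3,-1>, <-2,+4,-4>, <+0,-2,+2>, <+0,-3,-1> — a repeating cycle of length 3.
step 8: apply <-2,+4,-4> → <-3,-1,-11>
step 9: apply <+0,-2,+2> → <-3,-3,-9>
step 10: apply <+0,-3,-1> → <-3,-6,-10>

<-3,-6,-10>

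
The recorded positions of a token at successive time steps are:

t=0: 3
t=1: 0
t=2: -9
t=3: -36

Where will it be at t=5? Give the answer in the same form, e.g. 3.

-360

Step-to-step displacements: -3, -9, -27; each is 3× the previous.
step 4: -36 − 81 → -117
step 5: -117 − 243 → -360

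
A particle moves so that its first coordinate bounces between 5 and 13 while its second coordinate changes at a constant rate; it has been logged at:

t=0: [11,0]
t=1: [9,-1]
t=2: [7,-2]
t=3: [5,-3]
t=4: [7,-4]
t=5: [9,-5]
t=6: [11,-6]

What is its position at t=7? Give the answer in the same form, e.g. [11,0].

[13,-7]

The first coordinate reflects between 5 and 13, moving 2 per step.
  step 7: 11 → 13
The second coordinate changes by -1 each step: at step 7 it is -7.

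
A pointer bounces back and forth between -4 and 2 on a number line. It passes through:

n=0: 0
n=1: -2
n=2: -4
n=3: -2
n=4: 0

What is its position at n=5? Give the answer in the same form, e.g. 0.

2

The value travels 2 per step and bounces off the walls at -4 and 2.
  step 5: 0 → 2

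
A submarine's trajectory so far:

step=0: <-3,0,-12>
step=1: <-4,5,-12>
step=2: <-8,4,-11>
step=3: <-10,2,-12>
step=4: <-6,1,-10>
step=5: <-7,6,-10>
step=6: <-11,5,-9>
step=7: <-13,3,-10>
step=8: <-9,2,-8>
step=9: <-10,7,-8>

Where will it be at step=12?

The moves between consecutive positions are <-1,+5,+0>, <-4,-1,+1>, <-2,-2,-1>, <+4,-1,+2>, <-1,+5,+0>, <-4,-1,+1>, <-2,-2,-1>, <+4,-1,+2>, <-1,+5,+0>; they repeat the 4-cycle [<-1,+5,+0>, <-4,-1,+1>, <-2,-2,-1>, <+4,-1,+2>].
step 10: apply <-4,-1,+1> → <-14,6,-7>
step 11: apply <-2,-2,-1> → <-16,4,-8>
step 12: apply <+4,-1,+2> → <-12,3,-6>

<-12,3,-6>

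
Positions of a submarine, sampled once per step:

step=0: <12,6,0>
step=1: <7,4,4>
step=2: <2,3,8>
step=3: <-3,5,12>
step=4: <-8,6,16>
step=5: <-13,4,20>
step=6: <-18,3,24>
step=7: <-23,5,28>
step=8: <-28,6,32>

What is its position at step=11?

<-43,5,44>

The first coordinate changes by -5 each step, so at step 11 it is 12 + 11·(-5) = -43.
The second coordinate repeats the cycle [6, 4, 3, 5] with period 4; step 11 mod 4 = 3, giving 5.
The third coordinate changes by +4 each step, so at step 11 it is 0 + 11·(4) = 44.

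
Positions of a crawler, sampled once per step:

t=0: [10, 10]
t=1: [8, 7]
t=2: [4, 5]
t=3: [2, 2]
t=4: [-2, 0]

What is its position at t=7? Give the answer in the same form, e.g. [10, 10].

[-10, -8]

Step-to-step displacements: [-2, -3], [-4, -2], [-2, -3], [-4, -2] — a repeating cycle of length 2.
step 5: apply [-2, -3] → [-4, -3]
step 6: apply [-4, -2] → [-8, -5]
step 7: apply [-2, -3] → [-10, -8]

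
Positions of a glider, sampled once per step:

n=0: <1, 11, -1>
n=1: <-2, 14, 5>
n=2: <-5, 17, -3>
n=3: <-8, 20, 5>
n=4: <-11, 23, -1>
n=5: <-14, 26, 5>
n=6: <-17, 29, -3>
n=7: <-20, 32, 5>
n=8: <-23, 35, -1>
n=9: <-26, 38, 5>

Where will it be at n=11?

<-32, 44, 5>

First: linear, -3 per step → -32 at step 11.
Second: linear, +3 per step → 44 at step 11.
Third: cycles through -1, 5, -3, 5 every 4 steps. Step 11 lands at position 3 of the cycle → 5.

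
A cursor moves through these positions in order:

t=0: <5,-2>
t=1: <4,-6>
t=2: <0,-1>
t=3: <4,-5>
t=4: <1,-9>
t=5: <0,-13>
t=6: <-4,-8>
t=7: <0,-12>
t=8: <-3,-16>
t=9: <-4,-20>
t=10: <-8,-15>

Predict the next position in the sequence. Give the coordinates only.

<-4,-19>

Step-to-step displacements: <-1,-4>, <-4,+5>, <+4,-4>, <-3,-4>, <-1,-4>, <-4,+5>, <+4,-4>, <-3,-4>, <-1,-4>, <-4,+5> — a repeating cycle of length 4.
step 11: apply <+4,-4> → <-4,-19>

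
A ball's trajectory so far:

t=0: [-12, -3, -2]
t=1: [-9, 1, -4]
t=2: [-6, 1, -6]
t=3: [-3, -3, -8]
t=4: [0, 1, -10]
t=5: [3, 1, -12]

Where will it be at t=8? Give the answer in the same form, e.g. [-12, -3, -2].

The first coordinate changes by +3 each step, so at step 8 it is -12 + 8·(3) = 12.
The second coordinate repeats the cycle [-3, 1, 1] with period 3; step 8 mod 3 = 2, giving 1.
The third coordinate changes by -2 each step, so at step 8 it is -2 + 8·(-2) = -18.

[12, 1, -18]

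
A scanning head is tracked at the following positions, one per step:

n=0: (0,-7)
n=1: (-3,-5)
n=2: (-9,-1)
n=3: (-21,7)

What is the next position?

The jumps are (-3,+2), (-6,+4), (-12,+8) — a geometric progression with ratio 2.
step 4: (-21,7) + (-24,+16) → (-45,23)

(-45,23)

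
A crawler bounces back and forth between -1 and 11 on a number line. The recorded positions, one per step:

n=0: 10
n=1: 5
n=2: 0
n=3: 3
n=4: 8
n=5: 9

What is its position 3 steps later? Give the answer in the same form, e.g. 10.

The value travels 5 per step and bounces off the walls at -1 and 11.
  step 6: 9 → 4
  step 7: 4 → -1
  step 8: -1 → 4

4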